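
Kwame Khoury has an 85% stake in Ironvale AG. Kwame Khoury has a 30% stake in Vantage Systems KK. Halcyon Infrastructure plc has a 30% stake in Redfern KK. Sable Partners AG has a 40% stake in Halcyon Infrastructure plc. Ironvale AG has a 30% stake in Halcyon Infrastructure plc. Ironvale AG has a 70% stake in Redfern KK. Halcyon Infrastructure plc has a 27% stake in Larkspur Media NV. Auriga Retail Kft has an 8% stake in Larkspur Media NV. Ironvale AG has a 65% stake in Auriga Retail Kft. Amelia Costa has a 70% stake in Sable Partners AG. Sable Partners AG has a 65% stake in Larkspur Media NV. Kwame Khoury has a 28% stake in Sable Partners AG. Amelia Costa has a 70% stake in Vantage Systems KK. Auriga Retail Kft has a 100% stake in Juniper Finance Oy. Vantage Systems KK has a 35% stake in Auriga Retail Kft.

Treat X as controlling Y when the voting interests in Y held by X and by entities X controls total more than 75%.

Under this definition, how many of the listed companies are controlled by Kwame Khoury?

1

Kwame holds 85% of Ironvale, so Kwame controls Ironvale.
No other company's threshold is met.
Kwame controls 1 company.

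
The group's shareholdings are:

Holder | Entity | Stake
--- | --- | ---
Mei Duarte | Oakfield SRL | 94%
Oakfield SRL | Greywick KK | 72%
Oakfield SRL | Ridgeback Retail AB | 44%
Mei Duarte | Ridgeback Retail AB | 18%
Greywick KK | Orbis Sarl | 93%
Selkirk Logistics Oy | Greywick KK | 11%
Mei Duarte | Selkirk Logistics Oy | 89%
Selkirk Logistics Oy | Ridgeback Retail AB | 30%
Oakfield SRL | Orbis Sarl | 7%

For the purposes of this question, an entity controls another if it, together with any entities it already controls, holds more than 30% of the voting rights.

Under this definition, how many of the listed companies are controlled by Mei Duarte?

Mei holds 89% of Selkirk, so Mei controls Selkirk.
Mei holds 94% of Oakfield, so Mei controls Oakfield.
Oakfield and Selkirk together hold 72% + 11% = 83% of Greywick, so Mei controls Greywick.
Greywick and Oakfield together hold 93% + 7% = 100% of Orbis, so Mei controls Orbis.
Mei and Oakfield and Selkirk together hold 18% + 44% + 30% = 92% of Ridgeback, so Mei controls Ridgeback.
Mei controls 5 companies.

5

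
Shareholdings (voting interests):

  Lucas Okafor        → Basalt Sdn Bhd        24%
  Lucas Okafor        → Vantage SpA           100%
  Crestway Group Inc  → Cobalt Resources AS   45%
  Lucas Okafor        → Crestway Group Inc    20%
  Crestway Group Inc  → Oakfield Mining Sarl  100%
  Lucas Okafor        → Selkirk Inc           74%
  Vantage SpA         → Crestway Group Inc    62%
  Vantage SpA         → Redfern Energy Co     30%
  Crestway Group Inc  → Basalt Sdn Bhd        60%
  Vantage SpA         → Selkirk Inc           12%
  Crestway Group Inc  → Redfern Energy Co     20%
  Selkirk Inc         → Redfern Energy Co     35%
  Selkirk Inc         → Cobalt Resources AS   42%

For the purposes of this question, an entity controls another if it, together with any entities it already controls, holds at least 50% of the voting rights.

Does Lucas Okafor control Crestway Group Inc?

Yes

Lucas holds 100% of Vantage, so Lucas controls Vantage.
Lucas and Vantage together hold 20% + 62% = 82% of Crestway, so Lucas controls Crestway.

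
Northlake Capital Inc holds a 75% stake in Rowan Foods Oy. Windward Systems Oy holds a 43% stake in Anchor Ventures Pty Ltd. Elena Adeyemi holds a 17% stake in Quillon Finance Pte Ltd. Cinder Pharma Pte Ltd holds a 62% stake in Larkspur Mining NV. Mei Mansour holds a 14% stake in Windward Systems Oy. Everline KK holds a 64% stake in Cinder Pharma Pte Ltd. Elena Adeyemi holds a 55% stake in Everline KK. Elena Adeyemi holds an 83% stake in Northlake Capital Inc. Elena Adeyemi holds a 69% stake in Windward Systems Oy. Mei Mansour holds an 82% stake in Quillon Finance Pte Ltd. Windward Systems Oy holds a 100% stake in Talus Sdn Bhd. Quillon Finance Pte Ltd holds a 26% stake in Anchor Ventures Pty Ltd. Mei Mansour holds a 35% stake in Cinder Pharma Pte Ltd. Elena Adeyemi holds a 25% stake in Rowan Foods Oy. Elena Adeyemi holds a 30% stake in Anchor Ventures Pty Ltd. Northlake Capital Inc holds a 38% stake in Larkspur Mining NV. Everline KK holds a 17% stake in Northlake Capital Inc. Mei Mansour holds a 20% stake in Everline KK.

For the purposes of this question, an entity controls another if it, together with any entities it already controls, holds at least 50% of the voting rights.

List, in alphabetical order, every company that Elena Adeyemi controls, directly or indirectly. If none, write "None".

Elena holds 55% of Everline, so Elena controls Everline.
Elena holds 69% of Windward, so Elena controls Windward.
Elena and Everline together hold 83% + 17% = 100% of Northlake, so Elena controls Northlake.
Everline holds 64% of Cinder, so Elena controls Cinder.
Windward and Elena together hold 43% + 30% = 73% of Anchor, so Elena controls Anchor.
Cinder and Northlake together hold 62% + 38% = 100% of Larkspur, so Elena controls Larkspur.
Windward holds 100% of Talus, so Elena controls Talus.
Northlake and Elena together hold 75% + 25% = 100% of Rowan, so Elena controls Rowan.
No other company's threshold is met.

Anchor Ventures Pty Ltd, Cinder Pharma Pte Ltd, Everline KK, Larkspur Mining NV, Northlake Capital Inc, Rowan Foods Oy, Talus Sdn Bhd, Windward Systems Oy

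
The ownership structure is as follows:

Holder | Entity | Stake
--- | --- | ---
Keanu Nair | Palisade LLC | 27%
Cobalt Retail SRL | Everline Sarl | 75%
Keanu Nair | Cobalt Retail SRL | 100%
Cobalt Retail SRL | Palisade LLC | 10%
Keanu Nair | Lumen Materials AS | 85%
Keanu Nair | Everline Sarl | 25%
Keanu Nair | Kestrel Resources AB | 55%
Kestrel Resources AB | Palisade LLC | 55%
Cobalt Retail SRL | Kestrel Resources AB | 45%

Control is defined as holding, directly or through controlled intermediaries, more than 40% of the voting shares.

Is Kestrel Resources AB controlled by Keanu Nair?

Keanu holds 100% of Cobalt, so Keanu controls Cobalt.
Keanu and Cobalt together hold 55% + 45% = 100% of Kestrel, so Keanu controls Kestrel.

Yes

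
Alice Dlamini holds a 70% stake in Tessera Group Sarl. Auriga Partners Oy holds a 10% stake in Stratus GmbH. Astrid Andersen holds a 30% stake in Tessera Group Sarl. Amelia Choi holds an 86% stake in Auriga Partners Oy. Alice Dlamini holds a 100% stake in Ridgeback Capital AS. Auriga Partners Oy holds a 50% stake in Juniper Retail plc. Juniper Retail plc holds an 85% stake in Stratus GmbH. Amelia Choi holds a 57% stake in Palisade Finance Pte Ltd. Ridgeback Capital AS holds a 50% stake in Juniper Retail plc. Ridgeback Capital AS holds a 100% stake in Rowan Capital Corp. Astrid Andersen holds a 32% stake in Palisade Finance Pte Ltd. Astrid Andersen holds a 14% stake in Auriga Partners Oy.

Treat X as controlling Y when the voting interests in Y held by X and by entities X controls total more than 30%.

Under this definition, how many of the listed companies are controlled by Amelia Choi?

4

Amelia holds 86% of Auriga, so Amelia controls Auriga.
Auriga holds 50% of Juniper, so Amelia controls Juniper.
Amelia holds 57% of Palisade, so Amelia controls Palisade.
Juniper and Auriga together hold 85% + 10% = 95% of Stratus, so Amelia controls Stratus.
No other company's threshold is met.
Amelia controls 4 companies.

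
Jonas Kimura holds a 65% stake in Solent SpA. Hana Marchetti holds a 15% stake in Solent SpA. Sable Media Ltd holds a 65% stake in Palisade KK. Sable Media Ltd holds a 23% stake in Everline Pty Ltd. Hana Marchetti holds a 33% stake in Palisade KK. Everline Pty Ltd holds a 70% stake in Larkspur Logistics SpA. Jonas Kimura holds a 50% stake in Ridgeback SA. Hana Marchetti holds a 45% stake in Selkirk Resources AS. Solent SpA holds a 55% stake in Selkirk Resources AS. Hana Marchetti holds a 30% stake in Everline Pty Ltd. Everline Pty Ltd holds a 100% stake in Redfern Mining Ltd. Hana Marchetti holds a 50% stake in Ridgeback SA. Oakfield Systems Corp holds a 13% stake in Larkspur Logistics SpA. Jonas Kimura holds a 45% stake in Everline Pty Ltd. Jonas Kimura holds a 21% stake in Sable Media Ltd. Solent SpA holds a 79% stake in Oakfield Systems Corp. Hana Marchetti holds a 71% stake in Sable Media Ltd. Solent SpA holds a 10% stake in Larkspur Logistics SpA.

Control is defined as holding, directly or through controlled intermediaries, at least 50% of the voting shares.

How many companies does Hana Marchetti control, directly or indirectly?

6

Hana holds 50% of Ridgeback, so Hana controls Ridgeback.
Hana holds 71% of Sable, so Hana controls Sable.
Sable and Hana together hold 23% + 30% = 53% of Everline, so Hana controls Everline.
Hana and Sable together hold 33% + 65% = 98% of Palisade, so Hana controls Palisade.
Everline holds 70% of Larkspur, so Hana controls Larkspur.
Everline holds 100% of Redfern, so Hana controls Redfern.
No other company's threshold is met.
Hana controls 6 companies.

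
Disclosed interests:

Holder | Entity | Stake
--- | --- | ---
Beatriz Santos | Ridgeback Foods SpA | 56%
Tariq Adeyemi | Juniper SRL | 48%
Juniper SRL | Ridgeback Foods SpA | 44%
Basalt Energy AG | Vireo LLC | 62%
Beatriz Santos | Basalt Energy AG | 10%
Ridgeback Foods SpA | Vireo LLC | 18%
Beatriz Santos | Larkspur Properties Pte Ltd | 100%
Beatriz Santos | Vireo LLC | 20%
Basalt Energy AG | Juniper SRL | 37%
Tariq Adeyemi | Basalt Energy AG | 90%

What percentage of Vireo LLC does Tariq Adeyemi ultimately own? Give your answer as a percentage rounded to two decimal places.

Tariq reaches Vireo along 3 paths.
Via Basalt → Juniper → Ridgeback: 90% × 37% × 44% × 18% = 2.63736%.
Via Juniper → Ridgeback: 48% × 44% × 18% = 3.8016%.
Via Basalt: 90% × 62% = 55.8%.
Total: 2.63736% + 3.8016% + 55.8% = 62.23896%.
Rounded: 62.24%.

62.24%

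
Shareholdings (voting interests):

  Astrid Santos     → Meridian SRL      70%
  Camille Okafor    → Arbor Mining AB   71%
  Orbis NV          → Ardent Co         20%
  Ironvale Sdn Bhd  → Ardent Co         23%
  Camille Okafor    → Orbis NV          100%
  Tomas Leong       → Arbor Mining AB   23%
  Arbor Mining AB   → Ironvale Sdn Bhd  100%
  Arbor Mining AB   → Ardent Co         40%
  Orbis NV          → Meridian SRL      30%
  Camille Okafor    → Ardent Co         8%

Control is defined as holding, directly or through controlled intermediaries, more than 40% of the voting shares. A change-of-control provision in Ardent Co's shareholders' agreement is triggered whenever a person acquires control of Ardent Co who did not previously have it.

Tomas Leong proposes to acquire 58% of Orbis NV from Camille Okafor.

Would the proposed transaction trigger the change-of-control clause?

No

The purchase adds only to Tomas's holdings (Camille's stake shrinks), so Tomas is the only person who could newly come to control Ardent.
Tomas's largest direct stake is 23% in Arbor, which does not meet the threshold, so Tomas controls no company.
Neither Tomas nor any entity Tomas controls holds any voting interest in Ardent.
So before the transaction, Tomas does not control Ardent.
After the purchase, Tomas holds 58% of Orbis directly, and Camille's stake falls to 42%.
Tomas holds 58% of Orbis, so Tomas controls Orbis.
After the transaction, Tomas's side holds 20% of Ardent, not > 40%, so Tomas still does not control Ardent.
No new person acquires control, so the clause is not triggered.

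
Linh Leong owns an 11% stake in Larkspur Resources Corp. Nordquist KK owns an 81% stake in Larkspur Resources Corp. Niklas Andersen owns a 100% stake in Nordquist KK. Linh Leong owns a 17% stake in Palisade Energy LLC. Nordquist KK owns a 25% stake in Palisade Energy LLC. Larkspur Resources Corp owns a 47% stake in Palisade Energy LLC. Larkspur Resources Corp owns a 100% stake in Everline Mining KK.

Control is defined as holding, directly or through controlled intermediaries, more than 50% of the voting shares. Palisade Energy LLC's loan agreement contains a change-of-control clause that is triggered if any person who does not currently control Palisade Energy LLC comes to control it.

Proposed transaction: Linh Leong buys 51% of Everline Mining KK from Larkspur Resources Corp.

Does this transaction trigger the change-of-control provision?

The purchase adds only to Linh's holdings (Larkspur's stake shrinks), so Linh is the only person who could newly come to control Palisade.
Linh's largest direct stake is 17% in Palisade, which does not meet the threshold, so Linh controls no company.
In Palisade, Linh's side holds only 17%, not > 50%.
So before the transaction, Linh does not control Palisade.
After the purchase, Linh holds 51% of Everline directly, and Larkspur's stake falls to 49%.
Linh holds 51% of Everline, so Linh controls Everline.
After the transaction, Linh's side holds 17% of Palisade, not > 50%, so Linh still does not control Palisade.
No new person acquires control, so the clause is not triggered.

No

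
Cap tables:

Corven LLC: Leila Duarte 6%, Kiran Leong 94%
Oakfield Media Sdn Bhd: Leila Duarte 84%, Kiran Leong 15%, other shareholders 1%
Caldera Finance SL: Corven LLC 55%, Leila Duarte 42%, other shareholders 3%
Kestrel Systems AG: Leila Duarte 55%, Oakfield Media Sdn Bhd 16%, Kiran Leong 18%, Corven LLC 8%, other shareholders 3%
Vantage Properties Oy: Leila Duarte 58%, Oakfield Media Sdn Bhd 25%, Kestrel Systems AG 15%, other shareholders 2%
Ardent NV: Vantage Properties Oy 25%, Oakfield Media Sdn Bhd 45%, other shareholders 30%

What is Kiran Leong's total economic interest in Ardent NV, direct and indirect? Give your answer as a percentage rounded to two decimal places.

8.73%

Kiran reaches Ardent along 5 paths.
Via Oakfield → Vantage: 15% × 25% × 25% = 0.9375%.
Via Oakfield → Kestrel → Vantage: 15% × 16% × 15% × 25% = 0.09%.
Via Kestrel → Vantage: 18% × 15% × 25% = 0.675%.
Via Corven → Kestrel → Vantage: 94% × 8% × 15% × 25% = 0.282%.
Via Oakfield: 15% × 45% = 6.75%.
Total: 0.9375% + 0.09% + 0.675% + 0.282% + 6.75% = 8.7345%.
Rounded: 8.73%.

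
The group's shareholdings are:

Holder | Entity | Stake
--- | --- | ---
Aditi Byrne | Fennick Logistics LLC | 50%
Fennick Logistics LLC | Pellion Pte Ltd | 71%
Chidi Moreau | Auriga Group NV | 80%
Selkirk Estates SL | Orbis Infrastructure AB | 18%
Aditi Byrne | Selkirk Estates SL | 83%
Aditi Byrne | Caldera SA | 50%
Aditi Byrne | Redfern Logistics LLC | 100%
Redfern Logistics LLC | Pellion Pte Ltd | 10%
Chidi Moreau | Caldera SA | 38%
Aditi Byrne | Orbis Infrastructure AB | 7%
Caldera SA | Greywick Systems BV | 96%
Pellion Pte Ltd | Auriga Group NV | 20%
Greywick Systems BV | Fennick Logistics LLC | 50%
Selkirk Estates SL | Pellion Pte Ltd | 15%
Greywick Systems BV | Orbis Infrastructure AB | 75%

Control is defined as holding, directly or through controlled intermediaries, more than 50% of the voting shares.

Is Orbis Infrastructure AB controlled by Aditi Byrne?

No

Aditi holds 100% of Redfern, so Aditi controls Redfern.
Aditi holds 83% of Selkirk, so Aditi controls Selkirk.
In Orbis, Aditi's side holds only 7% + 18% = 25%, not > 50%.
So Aditi does not control Orbis.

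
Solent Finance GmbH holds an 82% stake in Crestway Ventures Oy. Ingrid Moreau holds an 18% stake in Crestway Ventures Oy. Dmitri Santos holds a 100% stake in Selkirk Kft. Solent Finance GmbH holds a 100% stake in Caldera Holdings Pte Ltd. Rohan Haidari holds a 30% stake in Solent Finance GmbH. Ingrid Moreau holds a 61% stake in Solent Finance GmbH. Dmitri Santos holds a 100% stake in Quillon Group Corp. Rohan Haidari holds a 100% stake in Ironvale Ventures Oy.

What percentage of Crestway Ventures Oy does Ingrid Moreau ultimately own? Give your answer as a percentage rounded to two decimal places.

68.02%

Ingrid reaches Crestway along 2 paths.
Via Solent: 61% × 82% = 50.02%.
Direct stake: 18% = 18%.
Total: 50.02% + 18% = 68.02%.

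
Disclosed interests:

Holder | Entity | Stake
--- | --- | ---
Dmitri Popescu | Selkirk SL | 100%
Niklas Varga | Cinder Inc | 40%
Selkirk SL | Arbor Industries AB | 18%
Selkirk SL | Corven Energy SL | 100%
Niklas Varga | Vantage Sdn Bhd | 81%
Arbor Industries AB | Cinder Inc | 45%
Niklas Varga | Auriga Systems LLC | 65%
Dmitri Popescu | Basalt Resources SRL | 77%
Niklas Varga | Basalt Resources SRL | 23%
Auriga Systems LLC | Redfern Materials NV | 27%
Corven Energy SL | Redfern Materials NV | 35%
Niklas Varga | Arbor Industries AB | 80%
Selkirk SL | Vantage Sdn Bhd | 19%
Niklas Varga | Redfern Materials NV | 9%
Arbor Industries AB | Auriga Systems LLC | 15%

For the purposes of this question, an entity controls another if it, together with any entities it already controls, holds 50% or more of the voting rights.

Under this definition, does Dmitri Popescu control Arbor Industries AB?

Dmitri holds 77% of Basalt, so Dmitri controls Basalt.
Dmitri holds 100% of Selkirk, so Dmitri controls Selkirk.
Selkirk holds 100% of Corven, so Dmitri controls Corven.
In Arbor, Dmitri's side holds only 18%, not ≥ 50%.
So Dmitri does not control Arbor.

No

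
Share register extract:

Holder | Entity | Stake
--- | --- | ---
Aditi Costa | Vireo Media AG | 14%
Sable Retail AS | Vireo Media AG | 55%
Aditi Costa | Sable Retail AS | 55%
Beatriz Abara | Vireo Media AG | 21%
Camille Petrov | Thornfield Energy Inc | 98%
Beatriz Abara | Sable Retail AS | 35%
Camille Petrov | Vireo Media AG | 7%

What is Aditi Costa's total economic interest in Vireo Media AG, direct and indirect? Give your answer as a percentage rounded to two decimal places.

44.25%

Aditi reaches Vireo along 2 paths.
Via Sable: 55% × 55% = 30.25%.
Direct stake: 14% = 14%.
Total: 30.25% + 14% = 44.25%.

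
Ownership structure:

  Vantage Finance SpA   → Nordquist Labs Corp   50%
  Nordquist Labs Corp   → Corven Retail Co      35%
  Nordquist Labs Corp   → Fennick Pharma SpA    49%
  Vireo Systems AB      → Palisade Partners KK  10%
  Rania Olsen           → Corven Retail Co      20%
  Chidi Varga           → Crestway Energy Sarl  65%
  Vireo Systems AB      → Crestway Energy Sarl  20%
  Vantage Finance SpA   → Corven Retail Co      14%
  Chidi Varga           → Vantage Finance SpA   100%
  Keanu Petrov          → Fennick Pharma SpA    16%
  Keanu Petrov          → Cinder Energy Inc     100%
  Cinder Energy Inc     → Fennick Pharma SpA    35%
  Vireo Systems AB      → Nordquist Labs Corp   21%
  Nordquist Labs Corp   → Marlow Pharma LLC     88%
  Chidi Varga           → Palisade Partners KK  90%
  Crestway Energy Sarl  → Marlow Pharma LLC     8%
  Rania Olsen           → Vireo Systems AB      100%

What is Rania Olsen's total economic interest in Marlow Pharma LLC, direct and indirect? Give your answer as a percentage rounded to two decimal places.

Rania reaches Marlow along 2 paths.
Via Vireo → Nordquist: 100% × 21% × 88% = 18.48%.
Via Vireo → Crestway: 100% × 20% × 8% = 1.6%.
Total: 18.48% + 1.6% = 20.08%.

20.08%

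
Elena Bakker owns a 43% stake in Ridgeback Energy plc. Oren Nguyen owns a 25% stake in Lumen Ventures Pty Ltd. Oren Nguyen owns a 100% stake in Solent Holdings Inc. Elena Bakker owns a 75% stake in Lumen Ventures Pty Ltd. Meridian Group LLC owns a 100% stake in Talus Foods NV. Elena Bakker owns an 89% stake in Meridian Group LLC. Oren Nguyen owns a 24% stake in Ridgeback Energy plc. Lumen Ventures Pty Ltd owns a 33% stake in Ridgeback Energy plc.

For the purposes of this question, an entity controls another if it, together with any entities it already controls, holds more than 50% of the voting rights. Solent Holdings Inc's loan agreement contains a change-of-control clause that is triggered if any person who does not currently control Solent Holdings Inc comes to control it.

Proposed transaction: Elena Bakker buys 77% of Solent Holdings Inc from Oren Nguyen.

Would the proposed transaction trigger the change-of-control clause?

Yes

The purchase adds only to Elena's holdings (Oren's stake shrinks), so Elena is the only person who could newly come to control Solent.
Elena holds 89% of Meridian, so Elena controls Meridian.
Elena holds 75% of Lumen, so Elena controls Lumen.
Elena and Lumen together hold 43% + 33% = 76% of Ridgeback, so Elena controls Ridgeback.
Meridian holds 100% of Talus, so Elena controls Talus.
Neither Elena nor any entity Elena controls holds any voting interest in Solent.
So before the transaction, Elena does not control Solent.
After the purchase, Elena holds 77% of Solent directly, and Oren's stake falls to 23%.
Elena holds 77% of Solent, so Elena controls Solent.
Elena did not control Solent before and does after, so the clause is triggered.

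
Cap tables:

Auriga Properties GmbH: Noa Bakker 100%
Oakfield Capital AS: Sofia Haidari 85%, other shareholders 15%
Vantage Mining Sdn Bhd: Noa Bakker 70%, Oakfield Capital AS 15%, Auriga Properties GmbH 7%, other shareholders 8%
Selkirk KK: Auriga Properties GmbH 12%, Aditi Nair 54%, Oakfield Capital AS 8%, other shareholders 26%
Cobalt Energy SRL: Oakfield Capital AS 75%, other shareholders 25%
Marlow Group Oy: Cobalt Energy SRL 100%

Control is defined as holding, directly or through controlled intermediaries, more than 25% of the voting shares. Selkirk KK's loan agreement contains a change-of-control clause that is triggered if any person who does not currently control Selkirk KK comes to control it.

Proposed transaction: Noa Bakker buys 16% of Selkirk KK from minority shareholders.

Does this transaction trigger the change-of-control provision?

Yes

The purchase changes only Noa's holdings, so Noa is the only person who could newly come to control Selkirk.
Noa holds 100% of Auriga, so Noa controls Auriga.
Noa and Auriga together hold 70% + 7% = 77% of Vantage, so Noa controls Vantage.
In Selkirk, Noa's side holds only 12%, not > 25%.
So before the transaction, Noa does not control Selkirk.
After the purchase, Noa holds 16% of Selkirk directly.
Auriga and Noa together hold 12% + 16% = 28% of Selkirk, so Noa controls Selkirk.
Noa did not control Selkirk before and does after, so the clause is triggered.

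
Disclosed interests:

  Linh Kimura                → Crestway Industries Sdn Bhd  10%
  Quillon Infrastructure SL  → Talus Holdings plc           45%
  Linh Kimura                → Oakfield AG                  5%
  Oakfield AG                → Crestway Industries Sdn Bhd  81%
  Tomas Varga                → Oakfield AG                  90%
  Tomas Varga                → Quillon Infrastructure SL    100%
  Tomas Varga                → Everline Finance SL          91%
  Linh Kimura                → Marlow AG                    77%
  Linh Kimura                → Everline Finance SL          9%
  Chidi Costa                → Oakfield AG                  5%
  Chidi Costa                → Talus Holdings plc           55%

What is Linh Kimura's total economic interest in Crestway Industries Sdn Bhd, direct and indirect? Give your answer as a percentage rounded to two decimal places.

14.05%

Linh reaches Crestway along 2 paths.
Direct stake: 10% = 10%.
Via Oakfield: 5% × 81% = 4.05%.
Total: 10% + 4.05% = 14.05%.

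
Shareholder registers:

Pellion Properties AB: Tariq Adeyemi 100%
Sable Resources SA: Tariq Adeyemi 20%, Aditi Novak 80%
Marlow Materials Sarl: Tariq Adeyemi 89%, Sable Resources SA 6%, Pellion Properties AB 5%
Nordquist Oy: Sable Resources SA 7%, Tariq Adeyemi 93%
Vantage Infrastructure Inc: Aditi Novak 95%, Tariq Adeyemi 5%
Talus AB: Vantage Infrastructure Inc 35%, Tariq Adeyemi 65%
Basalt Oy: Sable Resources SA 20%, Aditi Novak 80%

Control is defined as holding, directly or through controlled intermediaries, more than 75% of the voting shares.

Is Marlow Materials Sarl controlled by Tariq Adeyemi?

Yes

Tariq holds 100% of Pellion, so Tariq controls Pellion.
Tariq and Pellion together hold 89% + 5% = 94% of Marlow, so Tariq controls Marlow.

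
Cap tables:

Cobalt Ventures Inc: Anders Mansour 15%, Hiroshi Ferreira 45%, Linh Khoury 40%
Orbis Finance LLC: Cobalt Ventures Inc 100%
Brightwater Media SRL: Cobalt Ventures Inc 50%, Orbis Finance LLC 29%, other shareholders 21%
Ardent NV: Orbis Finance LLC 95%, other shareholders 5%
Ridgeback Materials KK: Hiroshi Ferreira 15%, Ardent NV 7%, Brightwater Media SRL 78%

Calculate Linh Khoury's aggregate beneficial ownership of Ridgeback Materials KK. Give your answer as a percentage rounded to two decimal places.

27.31%

Linh reaches Ridgeback along 3 paths.
Via Cobalt → Orbis → Ardent: 40% × 100% × 95% × 7% = 2.66%.
Via Cobalt → Brightwater: 40% × 50% × 78% = 15.6%.
Via Cobalt → Orbis → Brightwater: 40% × 100% × 29% × 78% = 9.048%.
Total: 2.66% + 15.6% + 9.048% = 27.308%.
Rounded: 27.31%.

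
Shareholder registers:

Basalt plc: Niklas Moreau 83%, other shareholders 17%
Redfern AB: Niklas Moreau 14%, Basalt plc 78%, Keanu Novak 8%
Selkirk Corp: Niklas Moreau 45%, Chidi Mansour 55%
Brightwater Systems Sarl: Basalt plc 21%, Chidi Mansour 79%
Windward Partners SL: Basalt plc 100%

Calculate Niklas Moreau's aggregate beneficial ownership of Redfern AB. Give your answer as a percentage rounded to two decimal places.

78.74%

Niklas reaches Redfern along 2 paths.
Direct stake: 14% = 14%.
Via Basalt: 83% × 78% = 64.74%.
Total: 14% + 64.74% = 78.74%.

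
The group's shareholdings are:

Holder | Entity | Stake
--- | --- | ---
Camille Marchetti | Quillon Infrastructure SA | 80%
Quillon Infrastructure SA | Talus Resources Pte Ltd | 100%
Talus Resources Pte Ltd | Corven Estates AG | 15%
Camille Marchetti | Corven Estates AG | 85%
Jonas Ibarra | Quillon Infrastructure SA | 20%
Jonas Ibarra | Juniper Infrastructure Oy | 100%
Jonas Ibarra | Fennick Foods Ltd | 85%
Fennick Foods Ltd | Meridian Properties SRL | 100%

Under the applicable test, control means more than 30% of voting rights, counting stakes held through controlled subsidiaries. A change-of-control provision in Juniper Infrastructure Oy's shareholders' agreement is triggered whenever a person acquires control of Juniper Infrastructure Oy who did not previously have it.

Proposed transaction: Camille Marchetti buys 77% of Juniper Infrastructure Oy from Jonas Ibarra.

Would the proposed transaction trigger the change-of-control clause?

Yes

The purchase adds only to Camille's holdings (Jonas's stake shrinks), so Camille is the only person who could newly come to control Juniper.
Camille holds 80% of Quillon, so Camille controls Quillon.
Quillon holds 100% of Talus, so Camille controls Talus.
Camille and Talus together hold 85% + 15% = 100% of Corven, so Camille controls Corven.
Neither Camille nor any entity Camille controls holds any voting interest in Juniper.
So before the transaction, Camille does not control Juniper.
After the purchase, Camille holds 77% of Juniper directly, and Jonas's stake falls to 23%.
Camille holds 77% of Juniper, so Camille controls Juniper.
Camille did not control Juniper before and does after, so the clause is triggered.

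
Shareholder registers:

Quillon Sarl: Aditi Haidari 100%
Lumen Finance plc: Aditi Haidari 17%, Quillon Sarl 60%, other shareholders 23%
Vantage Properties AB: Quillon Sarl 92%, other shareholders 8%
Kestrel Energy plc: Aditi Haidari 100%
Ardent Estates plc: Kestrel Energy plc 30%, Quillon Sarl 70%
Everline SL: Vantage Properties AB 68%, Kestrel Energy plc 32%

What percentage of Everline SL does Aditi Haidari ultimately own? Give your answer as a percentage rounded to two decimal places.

94.56%

Aditi reaches Everline along 2 paths.
Via Quillon → Vantage: 100% × 92% × 68% = 62.56%.
Via Kestrel: 100% × 32% = 32%.
Total: 62.56% + 32% = 94.56%.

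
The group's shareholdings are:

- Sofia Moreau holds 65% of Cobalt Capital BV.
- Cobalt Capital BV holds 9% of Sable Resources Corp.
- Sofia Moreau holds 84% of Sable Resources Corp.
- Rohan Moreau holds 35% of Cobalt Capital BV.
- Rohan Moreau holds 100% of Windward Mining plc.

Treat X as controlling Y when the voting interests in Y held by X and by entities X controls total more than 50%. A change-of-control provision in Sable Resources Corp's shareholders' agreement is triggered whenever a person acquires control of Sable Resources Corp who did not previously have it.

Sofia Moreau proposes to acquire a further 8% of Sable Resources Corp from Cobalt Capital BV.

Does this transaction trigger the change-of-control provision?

No

The purchase adds only to Sofia's holdings (Cobalt's stake shrinks), so Sofia is the only person who could newly come to control Sable.
Sofia holds 65% of Cobalt, so Sofia controls Cobalt.
Sofia and Cobalt together hold 84% + 9% = 93% of Sable, so Sofia controls Sable.
So Sofia already controls Sable before the transaction.
After the purchase, Sofia's direct stake in Sable rises to 84% + 8% = 92%, and Cobalt's stake falls to 1%.
Sofia controlled Sable already, so this is not a new person acquiring control; every other person's position is unchanged or reduced.
No new person acquires control, so the clause is not triggered.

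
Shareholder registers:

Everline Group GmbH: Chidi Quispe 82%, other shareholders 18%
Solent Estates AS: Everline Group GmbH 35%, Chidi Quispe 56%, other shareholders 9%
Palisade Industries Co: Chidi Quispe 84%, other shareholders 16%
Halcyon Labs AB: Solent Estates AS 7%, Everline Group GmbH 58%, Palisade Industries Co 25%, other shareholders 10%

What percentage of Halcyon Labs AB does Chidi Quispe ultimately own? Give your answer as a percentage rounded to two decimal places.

Chidi reaches Halcyon along 4 paths.
Via Everline → Solent: 82% × 35% × 7% = 2.009%.
Via Solent: 56% × 7% = 3.92%.
Via Everline: 82% × 58% = 47.56%.
Via Palisade: 84% × 25% = 21%.
Total: 2.009% + 3.92% + 47.56% + 21% = 74.489%.
Rounded: 74.49%.

74.49%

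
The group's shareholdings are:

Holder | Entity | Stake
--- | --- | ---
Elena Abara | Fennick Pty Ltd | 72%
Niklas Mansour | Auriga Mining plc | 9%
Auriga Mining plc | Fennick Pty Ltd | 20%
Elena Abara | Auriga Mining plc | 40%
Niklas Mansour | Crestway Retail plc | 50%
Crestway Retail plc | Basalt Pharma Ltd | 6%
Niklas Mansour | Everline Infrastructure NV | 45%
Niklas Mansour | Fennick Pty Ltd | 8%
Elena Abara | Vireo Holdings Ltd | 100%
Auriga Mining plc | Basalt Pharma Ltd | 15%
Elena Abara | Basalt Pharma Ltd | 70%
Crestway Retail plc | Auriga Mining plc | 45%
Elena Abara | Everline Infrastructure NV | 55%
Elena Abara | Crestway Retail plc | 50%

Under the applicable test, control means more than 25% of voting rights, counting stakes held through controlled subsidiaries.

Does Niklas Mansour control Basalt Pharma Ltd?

Niklas holds 50% of Crestway, so Niklas controls Crestway.
Crestway and Niklas together hold 45% + 9% = 54% of Auriga, so Niklas controls Auriga.
Niklas and Auriga together hold 8% + 20% = 28% of Fennick, so Niklas controls Fennick.
Niklas holds 45% of Everline, so Niklas controls Everline.
In Basalt, Niklas's side holds only 6% + 15% = 21%, not > 25%.
So Niklas does not control Basalt.

No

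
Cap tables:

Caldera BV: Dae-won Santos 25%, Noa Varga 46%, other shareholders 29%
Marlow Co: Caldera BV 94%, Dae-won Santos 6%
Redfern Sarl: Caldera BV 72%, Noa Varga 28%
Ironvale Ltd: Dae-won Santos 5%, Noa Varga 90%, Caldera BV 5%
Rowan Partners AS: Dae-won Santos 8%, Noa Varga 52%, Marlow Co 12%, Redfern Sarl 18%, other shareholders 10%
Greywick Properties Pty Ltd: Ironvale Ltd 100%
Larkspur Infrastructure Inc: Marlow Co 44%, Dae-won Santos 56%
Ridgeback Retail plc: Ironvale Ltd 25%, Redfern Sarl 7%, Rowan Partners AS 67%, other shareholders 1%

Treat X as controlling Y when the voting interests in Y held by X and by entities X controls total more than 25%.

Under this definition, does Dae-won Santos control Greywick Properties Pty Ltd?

Dae-won holds 56% of Larkspur, so Dae-won controls Larkspur.
Neither Dae-won nor any entity Dae-won controls holds any voting interest in Greywick.
So Dae-won does not control Greywick.

No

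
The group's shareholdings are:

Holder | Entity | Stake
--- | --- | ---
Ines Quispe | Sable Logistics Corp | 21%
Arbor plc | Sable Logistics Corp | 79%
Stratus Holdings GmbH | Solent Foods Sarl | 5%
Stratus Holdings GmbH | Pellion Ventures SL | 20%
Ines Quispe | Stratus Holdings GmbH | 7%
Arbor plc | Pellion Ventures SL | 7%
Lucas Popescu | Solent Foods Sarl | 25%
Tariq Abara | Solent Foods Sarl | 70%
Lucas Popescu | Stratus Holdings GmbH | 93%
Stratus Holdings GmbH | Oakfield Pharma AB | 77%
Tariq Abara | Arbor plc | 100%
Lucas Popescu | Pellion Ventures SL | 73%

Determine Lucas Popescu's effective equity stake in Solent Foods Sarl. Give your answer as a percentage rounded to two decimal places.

Lucas reaches Solent along 2 paths.
Direct stake: 25% = 25%.
Via Stratus: 93% × 5% = 4.65%.
Total: 25% + 4.65% = 29.65%.

29.65%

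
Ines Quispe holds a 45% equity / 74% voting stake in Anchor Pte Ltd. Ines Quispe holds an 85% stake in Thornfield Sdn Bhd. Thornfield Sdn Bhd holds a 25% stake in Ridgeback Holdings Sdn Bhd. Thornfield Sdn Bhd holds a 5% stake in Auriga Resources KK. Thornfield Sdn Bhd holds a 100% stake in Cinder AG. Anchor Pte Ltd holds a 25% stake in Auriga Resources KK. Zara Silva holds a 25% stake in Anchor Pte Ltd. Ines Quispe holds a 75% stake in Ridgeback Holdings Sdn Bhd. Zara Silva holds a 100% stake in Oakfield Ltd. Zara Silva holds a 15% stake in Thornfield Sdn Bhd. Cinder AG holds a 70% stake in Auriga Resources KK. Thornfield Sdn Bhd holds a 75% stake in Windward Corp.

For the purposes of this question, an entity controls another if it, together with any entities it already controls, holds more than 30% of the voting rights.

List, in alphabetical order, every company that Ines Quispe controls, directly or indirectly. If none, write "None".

Anchor Pte Ltd, Auriga Resources KK, Cinder AG, Ridgeback Holdings Sdn Bhd, Thornfield Sdn Bhd, Windward Corp

Ines holds 85% of Thornfield, so Ines controls Thornfield.
Ines and Thornfield together hold 75% + 25% = 100% of Ridgeback, so Ines controls Ridgeback.
Thornfield holds 75% of Windward, so Ines controls Windward.
Thornfield holds 100% of Cinder, so Ines controls Cinder.
Ines holds 74% of Anchor, so Ines controls Anchor.
Anchor and Cinder and Thornfield together hold 25% + 70% + 5% = 100% of Auriga, so Ines controls Auriga.
No other company's threshold is met.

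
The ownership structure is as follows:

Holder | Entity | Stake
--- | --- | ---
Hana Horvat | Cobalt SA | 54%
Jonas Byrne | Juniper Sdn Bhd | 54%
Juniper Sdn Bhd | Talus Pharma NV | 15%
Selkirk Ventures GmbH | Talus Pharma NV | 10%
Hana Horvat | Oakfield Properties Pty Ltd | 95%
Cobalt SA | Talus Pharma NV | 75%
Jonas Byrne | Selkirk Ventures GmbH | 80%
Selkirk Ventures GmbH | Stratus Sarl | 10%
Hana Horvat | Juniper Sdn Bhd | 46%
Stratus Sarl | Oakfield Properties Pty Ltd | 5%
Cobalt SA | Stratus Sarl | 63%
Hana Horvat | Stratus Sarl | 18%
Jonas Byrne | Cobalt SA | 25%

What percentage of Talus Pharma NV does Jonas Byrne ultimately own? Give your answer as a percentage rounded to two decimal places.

34.85%

Jonas reaches Talus along 3 paths.
Via Juniper: 54% × 15% = 8.1%.
Via Selkirk: 80% × 10% = 8%.
Via Cobalt: 25% × 75% = 18.75%.
Total: 8.1% + 8% + 18.75% = 34.85%.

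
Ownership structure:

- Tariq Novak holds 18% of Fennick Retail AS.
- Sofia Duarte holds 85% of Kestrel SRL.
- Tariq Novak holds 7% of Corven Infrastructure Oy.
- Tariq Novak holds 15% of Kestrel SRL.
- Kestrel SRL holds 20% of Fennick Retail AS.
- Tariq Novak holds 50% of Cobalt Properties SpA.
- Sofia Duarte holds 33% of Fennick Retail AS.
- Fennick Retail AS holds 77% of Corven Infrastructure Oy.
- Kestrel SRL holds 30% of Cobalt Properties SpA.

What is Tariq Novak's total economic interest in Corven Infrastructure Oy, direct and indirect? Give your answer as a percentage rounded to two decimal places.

23.17%

Tariq reaches Corven along 3 paths.
Direct stake: 7% = 7%.
Via Fennick: 18% × 77% = 13.86%.
Via Kestrel → Fennick: 15% × 20% × 77% = 2.31%.
Total: 7% + 13.86% + 2.31% = 23.17%.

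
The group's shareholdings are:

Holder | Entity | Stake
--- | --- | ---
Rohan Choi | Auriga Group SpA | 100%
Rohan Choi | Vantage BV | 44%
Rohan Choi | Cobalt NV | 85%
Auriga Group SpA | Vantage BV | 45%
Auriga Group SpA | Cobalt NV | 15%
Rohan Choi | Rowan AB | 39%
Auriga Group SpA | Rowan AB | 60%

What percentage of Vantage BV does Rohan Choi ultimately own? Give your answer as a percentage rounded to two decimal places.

89.00%

Rohan reaches Vantage along 2 paths.
Via Auriga: 100% × 45% = 45%.
Direct stake: 44% = 44%.
Total: 45% + 44% = 89%.
Rounded: 89.00%.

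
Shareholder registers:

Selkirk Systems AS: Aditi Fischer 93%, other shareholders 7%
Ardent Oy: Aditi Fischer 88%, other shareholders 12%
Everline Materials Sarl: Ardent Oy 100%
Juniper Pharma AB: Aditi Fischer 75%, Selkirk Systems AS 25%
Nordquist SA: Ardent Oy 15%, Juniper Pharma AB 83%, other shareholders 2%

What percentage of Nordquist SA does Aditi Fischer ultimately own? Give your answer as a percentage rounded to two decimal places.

Aditi reaches Nordquist along 3 paths.
Via Ardent: 88% × 15% = 13.2%.
Via Juniper: 75% × 83% = 62.25%.
Via Selkirk → Juniper: 93% × 25% × 83% = 19.2975%.
Total: 13.2% + 62.25% + 19.2975% = 94.7475%.
Rounded: 94.75%.

94.75%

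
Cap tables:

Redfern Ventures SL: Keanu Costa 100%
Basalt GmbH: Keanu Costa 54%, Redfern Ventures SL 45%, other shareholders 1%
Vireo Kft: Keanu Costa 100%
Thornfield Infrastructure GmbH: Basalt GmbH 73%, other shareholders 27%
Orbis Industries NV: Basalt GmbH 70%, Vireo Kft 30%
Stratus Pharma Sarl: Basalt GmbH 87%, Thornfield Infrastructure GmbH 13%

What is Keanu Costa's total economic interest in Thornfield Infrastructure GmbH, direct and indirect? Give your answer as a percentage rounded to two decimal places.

Keanu reaches Thornfield along 2 paths.
Via Basalt: 54% × 73% = 39.42%.
Via Redfern → Basalt: 100% × 45% × 73% = 32.85%.
Total: 39.42% + 32.85% = 72.27%.

72.27%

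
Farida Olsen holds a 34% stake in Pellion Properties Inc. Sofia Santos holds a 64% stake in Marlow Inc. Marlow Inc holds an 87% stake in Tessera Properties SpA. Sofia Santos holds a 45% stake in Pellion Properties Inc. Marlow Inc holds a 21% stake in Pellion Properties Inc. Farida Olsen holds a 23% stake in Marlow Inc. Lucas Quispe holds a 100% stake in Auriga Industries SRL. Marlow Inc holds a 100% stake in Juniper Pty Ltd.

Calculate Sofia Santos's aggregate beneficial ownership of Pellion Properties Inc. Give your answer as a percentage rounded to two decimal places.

Sofia reaches Pellion along 2 paths.
Direct stake: 45% = 45%.
Via Marlow: 64% × 21% = 13.44%.
Total: 45% + 13.44% = 58.44%.

58.44%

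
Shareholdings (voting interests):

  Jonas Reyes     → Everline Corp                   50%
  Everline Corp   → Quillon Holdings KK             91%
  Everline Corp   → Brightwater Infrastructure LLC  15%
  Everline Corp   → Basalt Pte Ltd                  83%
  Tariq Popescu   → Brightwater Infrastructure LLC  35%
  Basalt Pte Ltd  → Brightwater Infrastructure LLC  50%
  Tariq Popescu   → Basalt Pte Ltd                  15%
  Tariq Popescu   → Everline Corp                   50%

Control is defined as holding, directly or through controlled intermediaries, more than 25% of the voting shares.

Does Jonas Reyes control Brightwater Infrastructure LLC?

Jonas holds 50% of Everline, so Jonas controls Everline.
Everline holds 83% of Basalt, so Jonas controls Basalt.
Basalt and Everline together hold 50% + 15% = 65% of Brightwater, so Jonas controls Brightwater.

Yes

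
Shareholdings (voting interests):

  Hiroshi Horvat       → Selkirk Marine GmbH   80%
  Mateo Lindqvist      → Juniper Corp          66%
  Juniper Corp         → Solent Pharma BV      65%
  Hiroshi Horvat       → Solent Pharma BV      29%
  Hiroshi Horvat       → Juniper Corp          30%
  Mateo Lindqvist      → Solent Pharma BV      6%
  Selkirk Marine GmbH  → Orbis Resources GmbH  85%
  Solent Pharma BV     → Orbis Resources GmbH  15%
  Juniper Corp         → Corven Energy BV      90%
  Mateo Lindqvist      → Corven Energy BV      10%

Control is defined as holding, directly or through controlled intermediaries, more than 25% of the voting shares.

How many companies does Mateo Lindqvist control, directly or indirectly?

Mateo holds 66% of Juniper, so Mateo controls Juniper.
Mateo and Juniper together hold 6% + 65% = 71% of Solent, so Mateo controls Solent.
Juniper and Mateo together hold 90% + 10% = 100% of Corven, so Mateo controls Corven.
No other company's threshold is met.
Mateo controls 3 companies.

3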